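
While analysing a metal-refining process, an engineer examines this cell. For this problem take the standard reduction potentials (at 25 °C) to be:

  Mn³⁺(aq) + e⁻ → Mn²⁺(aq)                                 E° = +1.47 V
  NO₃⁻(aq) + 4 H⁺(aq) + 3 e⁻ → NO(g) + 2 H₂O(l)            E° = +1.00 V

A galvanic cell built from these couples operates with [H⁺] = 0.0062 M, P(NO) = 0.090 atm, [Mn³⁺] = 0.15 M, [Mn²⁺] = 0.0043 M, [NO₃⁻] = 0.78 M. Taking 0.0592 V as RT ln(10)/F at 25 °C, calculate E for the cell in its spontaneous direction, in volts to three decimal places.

+0.717 V

Mn³⁺/Mn²⁺ is the cathode (higher E°), NO₃⁻/NO the anode: E°cell = +1.47 − (+1.00) = +0.47 V, n = 3.
Overall: 3 Mn³⁺(aq) + NO(g) + 2 H₂O(l) → 3 Mn²⁺(aq) + NO₃⁻(aq) + 4 H⁺(aq)
Q = [Mn²⁺]^3·[NO₃⁻]·[H⁺]^4 / ([Mn³⁺]^3·P(NO)); log Q = -12.520.
E = E° − (0.0592/n) log Q = +0.47 − (0.0592/3)(-12.520) = +0.717 V.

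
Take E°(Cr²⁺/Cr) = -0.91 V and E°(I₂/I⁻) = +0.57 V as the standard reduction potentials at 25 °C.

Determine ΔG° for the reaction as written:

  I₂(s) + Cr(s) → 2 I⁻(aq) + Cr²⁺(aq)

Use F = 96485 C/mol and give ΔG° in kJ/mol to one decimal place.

-285.6 kJ/mol

As written, I₂/I⁻ is reduced (cathode) and Cr²⁺/Cr is oxidised (anode), so E°cell = (+0.57) − (-0.91) = +1.48 V.
Balancing electrons gives n = 2.
ΔG° = −nFE° = −(2)(96485)(+1.48) = -285,596 J = -285.6 kJ/mol.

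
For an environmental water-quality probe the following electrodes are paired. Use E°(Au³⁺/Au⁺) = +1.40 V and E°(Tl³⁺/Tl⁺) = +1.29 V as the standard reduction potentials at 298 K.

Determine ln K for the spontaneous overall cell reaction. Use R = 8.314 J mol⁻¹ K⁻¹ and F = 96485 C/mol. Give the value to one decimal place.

Cathode: Au³⁺/Au⁺; anode: Tl³⁺/Tl⁺. E°cell = (+1.40) − (+1.29) = +0.11 V, with n = 2.
ΔG° = −nFE° = −RT ln K, so ln K = nFE°/(RT) = (2)(96485)(+0.11) / ((8.314)(298)) = 8.568.

8.6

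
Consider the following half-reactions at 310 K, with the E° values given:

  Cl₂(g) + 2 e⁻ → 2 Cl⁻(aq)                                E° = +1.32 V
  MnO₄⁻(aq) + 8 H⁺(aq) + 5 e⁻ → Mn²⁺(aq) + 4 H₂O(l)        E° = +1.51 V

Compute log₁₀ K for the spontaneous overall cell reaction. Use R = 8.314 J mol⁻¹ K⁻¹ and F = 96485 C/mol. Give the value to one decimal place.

Cathode: MnO₄⁻/Mn²⁺; anode: Cl₂/Cl⁻. E°cell = (+1.51) − (+1.32) = +0.19 V, with n = 10.
ΔG° = −nFE° = −RT ln K, so ln K = nFE°/(RT) = (10)(96485)(+0.19) / ((8.314)(310)) = 71.128.
log₁₀ K = 71.128 / ln 10 = 30.9.

30.9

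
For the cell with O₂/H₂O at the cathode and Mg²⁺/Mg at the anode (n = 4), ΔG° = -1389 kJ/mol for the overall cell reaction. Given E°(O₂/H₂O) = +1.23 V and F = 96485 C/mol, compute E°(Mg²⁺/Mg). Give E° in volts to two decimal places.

E°cell = −ΔG°/(nF) = −(-1389×10³)/((4)(96485)) = +3.599 V.
Since O₂/H₂O is the cathode and Mg²⁺/Mg the anode, E°cell = E°(O₂/H₂O) − E°(Mg²⁺/Mg).
So E°(Mg²⁺/Mg) = E°(O₂/H₂O) − E°cell = (+1.23) − (+3.599) = -2.37 V.

-2.37 V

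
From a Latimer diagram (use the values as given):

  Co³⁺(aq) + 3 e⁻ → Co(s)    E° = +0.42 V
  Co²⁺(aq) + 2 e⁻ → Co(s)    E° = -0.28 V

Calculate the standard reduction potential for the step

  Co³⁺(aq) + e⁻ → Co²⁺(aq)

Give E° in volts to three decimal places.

+1.820 V

Sequential free energies add, so n₃E°₃ = n₁E°₁ + n₂E°₂.
With n₃ = 3, and the known step contributing 2×(-0.28) V, the unknown satisfies 1·E° = 3×(+0.42) − 2×(-0.28) = +1.820.
E° = +1.820 / 1 = +1.820 V.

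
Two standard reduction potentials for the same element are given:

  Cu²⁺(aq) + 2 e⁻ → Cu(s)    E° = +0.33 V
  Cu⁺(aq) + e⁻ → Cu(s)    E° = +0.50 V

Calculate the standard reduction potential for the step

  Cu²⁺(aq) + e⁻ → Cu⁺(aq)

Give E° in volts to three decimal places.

Sequential free energies add, so n₃E°₃ = n₁E°₁ + n₂E°₂.
With n₃ = 2, and the known step contributing 1×(+0.50) V, the unknown satisfies 1·E° = 2×(+0.33) − 1×(+0.50) = +0.160.
E° = +0.160 / 1 = +0.160 V.

+0.160 V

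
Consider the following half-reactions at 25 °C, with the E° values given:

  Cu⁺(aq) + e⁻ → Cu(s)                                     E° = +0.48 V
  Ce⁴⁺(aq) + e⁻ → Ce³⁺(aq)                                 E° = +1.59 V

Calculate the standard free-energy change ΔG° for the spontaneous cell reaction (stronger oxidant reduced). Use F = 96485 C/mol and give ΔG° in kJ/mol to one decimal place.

-107.1 kJ/mol

Ce⁴⁺/Ce³⁺ (E° = +1.59 V) is the cathode; Cu⁺/Cu (E° = +0.48 V) is the anode, so E°cell = +1.11 V.
Balancing electrons gives n = 1 (lcm of 1 and 1).
ΔG° = −nFE° = −(1)(96485)(+1.11) = -107,098 J = -107.1 kJ/mol.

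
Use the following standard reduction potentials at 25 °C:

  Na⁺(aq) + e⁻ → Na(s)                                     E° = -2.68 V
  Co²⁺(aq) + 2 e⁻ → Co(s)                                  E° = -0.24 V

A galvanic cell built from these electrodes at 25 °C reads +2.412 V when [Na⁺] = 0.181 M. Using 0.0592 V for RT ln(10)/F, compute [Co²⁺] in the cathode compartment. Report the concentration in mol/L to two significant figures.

0.0037 M

Co²⁺/Co is the cathode, Na⁺/Na the anode: E°cell = +2.44 V, n = 2.
Overall reaction: Co²⁺(aq) + 2 Na(s) → Co(s) + 2 Na⁺(aq); Q = [Na⁺]^2/[Co²⁺]^1.
From E = E° − (0.0592/n) log Q: log Q = (E° − E)·n/0.0592 = (+2.44 − (+2.412))·2/0.0592 = 0.9459.
So 1·log[Co²⁺] = 2·log(0.181) − log Q = -1.4846 − (0.9459) = -2.4305; [Co²⁺] = 10^(-2.4305) ≈ 0.0037 M.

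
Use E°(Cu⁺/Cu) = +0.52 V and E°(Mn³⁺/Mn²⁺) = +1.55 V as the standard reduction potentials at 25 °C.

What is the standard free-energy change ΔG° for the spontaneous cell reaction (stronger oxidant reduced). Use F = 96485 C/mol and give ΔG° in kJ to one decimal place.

-99.4 kJ

Mn³⁺/Mn²⁺ (E° = +1.55 V) is the cathode; Cu⁺/Cu (E° = +0.52 V) is the anode, so E°cell = +1.03 V.
Balancing electrons gives n = 1 (lcm of 1 and 1).
ΔG° = −nFE° = −(1)(96485)(+1.03) = -99,380 J = -99.4 kJ.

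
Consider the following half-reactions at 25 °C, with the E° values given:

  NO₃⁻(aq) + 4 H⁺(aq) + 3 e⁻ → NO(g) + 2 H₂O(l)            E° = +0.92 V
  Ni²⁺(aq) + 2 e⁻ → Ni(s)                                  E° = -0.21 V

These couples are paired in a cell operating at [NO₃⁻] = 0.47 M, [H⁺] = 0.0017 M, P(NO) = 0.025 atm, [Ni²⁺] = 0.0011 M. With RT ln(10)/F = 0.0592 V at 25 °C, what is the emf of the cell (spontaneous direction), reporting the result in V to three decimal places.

NO₃⁻/NO is the cathode (higher E°), Ni²⁺/Ni the anode: E°cell = +0.92 − (-0.21) = +1.13 V, n = 6.
Overall: 2 NO₃⁻(aq) + 8 H⁺(aq) + 3 Ni(s) → 2 NO(g) + 4 H₂O(l) + 3 Ni²⁺(aq)
Q = P(NO)^2·[Ni²⁺]^3 / ([NO₃⁻]^2·[H⁺]^8); log Q = 10.732.
E = E° − (0.0592/n) log Q = +1.13 − (0.0592/6)(10.732) = +1.024 V.

+1.024 V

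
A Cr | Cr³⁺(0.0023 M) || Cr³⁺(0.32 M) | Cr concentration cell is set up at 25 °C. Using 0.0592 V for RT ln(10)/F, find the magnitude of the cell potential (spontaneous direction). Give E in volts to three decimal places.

For a concentration cell E°cell = 0. The 0.32 M side is the cathode (reduction is favoured where [Cr³⁺] is higher).
With n = 3, E = −(0.0592/3) log([Cr³⁺]ₐₙ/[Cr³⁺]꜀ₐₜ) = −(0.0592/3) log(0.0023/0.32) = −(0.0592/3)(-2.143) = +0.042 V.

+0.042 V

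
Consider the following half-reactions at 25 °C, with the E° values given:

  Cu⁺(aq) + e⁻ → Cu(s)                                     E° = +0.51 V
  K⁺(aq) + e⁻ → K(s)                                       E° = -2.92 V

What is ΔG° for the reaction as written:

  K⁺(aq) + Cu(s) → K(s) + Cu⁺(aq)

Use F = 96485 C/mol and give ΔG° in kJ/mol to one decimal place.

+330.9 kJ/mol

As written, K⁺/K is reduced (cathode) and Cu⁺/Cu is oxidised (anode), so E°cell = (-2.92) − (+0.51) = -3.43 V.
Balancing electrons gives n = 1.
ΔG° = −nFE° = −(1)(96485)(-3.43) = 330,944 J = +330.9 kJ/mol.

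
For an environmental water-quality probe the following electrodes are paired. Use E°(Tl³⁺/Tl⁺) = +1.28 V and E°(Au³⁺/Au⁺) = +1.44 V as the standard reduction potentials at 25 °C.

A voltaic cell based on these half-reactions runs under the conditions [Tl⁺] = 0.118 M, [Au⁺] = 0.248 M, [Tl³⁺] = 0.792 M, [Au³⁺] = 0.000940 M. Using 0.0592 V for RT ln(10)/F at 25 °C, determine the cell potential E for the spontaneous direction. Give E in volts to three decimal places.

+0.064 V

Au³⁺/Au⁺ is the cathode (higher E°), Tl³⁺/Tl⁺ the anode: E°cell = +1.44 − (+1.28) = +0.16 V, n = 2.
Overall: Au³⁺(aq) + Tl⁺(aq) → Au⁺(aq) + Tl³⁺(aq)
Q = [Au⁺]·[Tl³⁺] / ([Au³⁺]·[Tl⁺]); log Q = 3.248.
E = E° − (0.0592/n) log Q = +0.16 − (0.0592/2)(3.248) = +0.064 V.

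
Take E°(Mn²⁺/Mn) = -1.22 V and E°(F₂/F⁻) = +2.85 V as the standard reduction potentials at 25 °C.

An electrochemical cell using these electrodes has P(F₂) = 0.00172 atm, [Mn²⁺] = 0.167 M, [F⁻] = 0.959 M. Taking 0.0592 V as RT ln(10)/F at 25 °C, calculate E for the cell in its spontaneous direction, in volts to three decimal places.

+4.012 V

F₂/F⁻ is the cathode (higher E°), Mn²⁺/Mn the anode: E°cell = +2.85 − (-1.22) = +4.07 V, n = 2.
Overall: F₂(g) + Mn(s) → 2 F⁻(aq) + Mn²⁺(aq)
Q = [F⁻]^2·[Mn²⁺] / (P(F₂)); log Q = 1.951.
E = E° − (0.0592/n) log Q = +4.07 − (0.0592/2)(1.951) = +4.012 V.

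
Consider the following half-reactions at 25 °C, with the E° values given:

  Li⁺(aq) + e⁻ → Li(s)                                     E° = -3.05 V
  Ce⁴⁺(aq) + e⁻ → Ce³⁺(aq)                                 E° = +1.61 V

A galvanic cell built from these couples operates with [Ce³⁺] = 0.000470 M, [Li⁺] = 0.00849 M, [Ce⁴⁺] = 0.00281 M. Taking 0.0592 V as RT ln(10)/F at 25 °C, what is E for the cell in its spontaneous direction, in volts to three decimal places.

+4.829 V

Ce⁴⁺/Ce³⁺ is the cathode (higher E°), Li⁺/Li the anode: E°cell = +1.61 − (-3.05) = +4.66 V, n = 1.
Overall: Ce⁴⁺(aq) + Li(s) → Ce³⁺(aq) + Li⁺(aq)
Q = [Ce³⁺]·[Li⁺] / ([Ce⁴⁺]); log Q = -2.848.
E = E° − (0.0592/n) log Q = +4.66 − (0.0592/1)(-2.848) = +4.829 V.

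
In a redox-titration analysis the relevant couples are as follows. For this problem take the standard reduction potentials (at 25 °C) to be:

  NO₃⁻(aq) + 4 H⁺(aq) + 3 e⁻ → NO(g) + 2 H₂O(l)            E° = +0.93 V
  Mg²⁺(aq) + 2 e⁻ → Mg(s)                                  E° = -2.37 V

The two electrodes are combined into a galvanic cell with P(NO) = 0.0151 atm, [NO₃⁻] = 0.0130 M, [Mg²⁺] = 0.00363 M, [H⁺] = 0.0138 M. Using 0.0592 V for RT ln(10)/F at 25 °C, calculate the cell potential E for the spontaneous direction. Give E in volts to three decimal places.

+3.224 V

NO₃⁻/NO is the cathode (higher E°), Mg²⁺/Mg the anode: E°cell = +0.93 − (-2.37) = +3.30 V, n = 6.
Overall: 2 NO₃⁻(aq) + 8 H⁺(aq) + 3 Mg(s) → 2 NO(g) + 4 H₂O(l) + 3 Mg²⁺(aq)
Q = P(NO)^2·[Mg²⁺]^3 / ([NO₃⁻]^2·[H⁺]^8); log Q = 7.691.
E = E° − (0.0592/n) log Q = +3.30 − (0.0592/6)(7.691) = +3.224 V.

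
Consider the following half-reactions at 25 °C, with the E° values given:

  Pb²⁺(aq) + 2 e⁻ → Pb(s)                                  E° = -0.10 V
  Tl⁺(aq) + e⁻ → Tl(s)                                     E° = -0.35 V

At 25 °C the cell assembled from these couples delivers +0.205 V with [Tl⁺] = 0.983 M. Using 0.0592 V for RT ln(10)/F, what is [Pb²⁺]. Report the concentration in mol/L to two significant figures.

0.029 M

Pb²⁺/Pb is the cathode, Tl⁺/Tl the anode: E°cell = +0.25 V, n = 2.
Overall reaction: Pb²⁺(aq) + 2 Tl(s) → Pb(s) + 2 Tl⁺(aq); Q = [Tl⁺]^2/[Pb²⁺]^1.
From E = E° − (0.0592/n) log Q: log Q = (E° − E)·n/0.0592 = (+0.25 − (+0.205))·2/0.0592 = 1.5203.
So 1·log[Pb²⁺] = 2·log(0.983) − log Q = -0.0149 − (1.5203) = -1.5352; [Pb²⁺] = 10^(-1.5352) ≈ 0.029 M.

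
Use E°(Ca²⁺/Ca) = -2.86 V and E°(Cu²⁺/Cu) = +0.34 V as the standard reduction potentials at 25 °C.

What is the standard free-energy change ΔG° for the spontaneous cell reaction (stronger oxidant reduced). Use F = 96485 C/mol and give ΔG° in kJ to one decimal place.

Cu²⁺/Cu (E° = +0.34 V) is the cathode; Ca²⁺/Ca (E° = -2.86 V) is the anode, so E°cell = +3.20 V.
Balancing electrons gives n = 2 (lcm of 2 and 2).
ΔG° = −nFE° = −(2)(96485)(+3.20) = -617,504 J = -617.5 kJ.

-617.5 kJ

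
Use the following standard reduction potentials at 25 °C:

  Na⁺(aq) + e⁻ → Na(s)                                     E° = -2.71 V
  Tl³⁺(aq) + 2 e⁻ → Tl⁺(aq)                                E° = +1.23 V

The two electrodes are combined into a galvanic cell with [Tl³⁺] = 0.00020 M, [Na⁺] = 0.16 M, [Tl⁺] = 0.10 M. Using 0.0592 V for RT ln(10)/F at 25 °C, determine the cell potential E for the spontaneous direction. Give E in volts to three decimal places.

+3.907 V

Tl³⁺/Tl⁺ is the cathode (higher E°), Na⁺/Na the anode: E°cell = +1.23 − (-2.71) = +3.94 V, n = 2.
Overall: Tl³⁺(aq) + 2 Na(s) → Tl⁺(aq) + 2 Na⁺(aq)
Q = [Tl⁺]·[Na⁺]^2 / ([Tl³⁺]); log Q = 1.107.
E = E° − (0.0592/n) log Q = +3.94 − (0.0592/2)(1.107) = +3.907 V.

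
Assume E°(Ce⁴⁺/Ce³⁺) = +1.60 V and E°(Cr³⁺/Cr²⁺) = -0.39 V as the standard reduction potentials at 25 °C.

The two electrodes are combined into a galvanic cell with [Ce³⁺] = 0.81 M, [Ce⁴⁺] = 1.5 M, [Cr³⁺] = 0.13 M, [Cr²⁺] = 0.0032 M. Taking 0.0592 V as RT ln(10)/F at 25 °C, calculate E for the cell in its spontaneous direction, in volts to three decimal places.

Ce⁴⁺/Ce³⁺ is the cathode (higher E°), Cr³⁺/Cr²⁺ the anode: E°cell = +1.60 − (-0.39) = +1.99 V, n = 1.
Overall: Ce⁴⁺(aq) + Cr²⁺(aq) → Ce³⁺(aq) + Cr³⁺(aq)
Q = [Ce³⁺]·[Cr³⁺] / ([Ce⁴⁺]·[Cr²⁺]); log Q = 1.341.
E = E° − (0.0592/n) log Q = +1.99 − (0.0592/1)(1.341) = +1.911 V.

+1.911 V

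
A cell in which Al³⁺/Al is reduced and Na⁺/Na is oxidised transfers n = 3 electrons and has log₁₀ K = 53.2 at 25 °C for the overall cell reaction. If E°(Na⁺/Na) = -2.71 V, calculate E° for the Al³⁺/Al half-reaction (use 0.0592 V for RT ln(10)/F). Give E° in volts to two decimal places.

E°cell = (0.0592/n)·log K = (0.0592/3)(53.2) = +1.050 V.
Since Al³⁺/Al is the cathode and Na⁺/Na the anode, E°cell = E°(Al³⁺/Al) − E°(Na⁺/Na).
So E°(Al³⁺/Al) = E°cell + E°(Na⁺/Na) = +1.050 + (-2.71) = -1.66 V.

-1.66 V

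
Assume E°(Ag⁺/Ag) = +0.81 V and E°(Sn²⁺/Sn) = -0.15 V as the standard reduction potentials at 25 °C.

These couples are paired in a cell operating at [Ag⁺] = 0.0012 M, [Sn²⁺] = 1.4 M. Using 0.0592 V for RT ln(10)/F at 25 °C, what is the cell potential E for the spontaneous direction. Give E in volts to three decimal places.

Ag⁺/Ag is the cathode (higher E°), Sn²⁺/Sn the anode: E°cell = +0.81 − (-0.15) = +0.96 V, n = 2.
Overall: 2 Ag⁺(aq) + Sn(s) → 2 Ag(s) + Sn²⁺(aq)
Q = [Sn²⁺] / ([Ag⁺]^2); log Q = 5.988.
E = E° − (0.0592/n) log Q = +0.96 − (0.0592/2)(5.988) = +0.783 V.

+0.783 V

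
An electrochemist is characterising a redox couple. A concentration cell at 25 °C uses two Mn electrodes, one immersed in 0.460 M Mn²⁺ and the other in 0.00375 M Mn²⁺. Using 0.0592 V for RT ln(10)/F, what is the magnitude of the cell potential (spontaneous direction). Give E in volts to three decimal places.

For a concentration cell E°cell = 0. The 0.460 M side is the cathode (reduction is favoured where [Mn²⁺] is higher).
With n = 2, E = −(0.0592/2) log([Mn²⁺]ₐₙ/[Mn²⁺]꜀ₐₜ) = −(0.0592/2) log(0.00375/0.46) = −(0.0592/2)(-2.089) = +0.062 V.

+0.062 V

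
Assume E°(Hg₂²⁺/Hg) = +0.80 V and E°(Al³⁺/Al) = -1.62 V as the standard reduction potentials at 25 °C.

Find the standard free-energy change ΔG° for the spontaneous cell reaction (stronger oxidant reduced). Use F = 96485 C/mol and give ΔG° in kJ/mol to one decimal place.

Hg₂²⁺/Hg (E° = +0.80 V) is the cathode; Al³⁺/Al (E° = -1.62 V) is the anode, so E°cell = +2.42 V.
Balancing electrons gives n = 6 (lcm of 2 and 3).
ΔG° = −nFE° = −(6)(96485)(+2.42) = -1,400,962 J = -1401.0 kJ/mol.

-1401.0 kJ/mol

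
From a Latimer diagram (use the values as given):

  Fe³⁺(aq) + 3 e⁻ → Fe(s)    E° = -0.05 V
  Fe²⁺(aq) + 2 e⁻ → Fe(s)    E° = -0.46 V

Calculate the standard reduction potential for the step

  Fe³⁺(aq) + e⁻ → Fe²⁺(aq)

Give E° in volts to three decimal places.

+0.770 V

Sequential free energies add, so n₃E°₃ = n₁E°₁ + n₂E°₂.
With n₃ = 3, and the known step contributing 2×(-0.46) V, the unknown satisfies 1·E° = 3×(-0.05) − 2×(-0.46) = +0.770.
E° = +0.770 / 1 = +0.770 V.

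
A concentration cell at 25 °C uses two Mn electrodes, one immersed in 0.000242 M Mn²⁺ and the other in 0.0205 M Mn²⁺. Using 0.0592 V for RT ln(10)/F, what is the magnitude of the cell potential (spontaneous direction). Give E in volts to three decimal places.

For a concentration cell E°cell = 0. The 0.0205 M side is the cathode (reduction is favoured where [Mn²⁺] is higher).
With n = 2, E = −(0.0592/2) log([Mn²⁺]ₐₙ/[Mn²⁺]꜀ₐₜ) = −(0.0592/2) log(0.000242/0.0205) = −(0.0592/2)(-1.928) = +0.057 V.

+0.057 V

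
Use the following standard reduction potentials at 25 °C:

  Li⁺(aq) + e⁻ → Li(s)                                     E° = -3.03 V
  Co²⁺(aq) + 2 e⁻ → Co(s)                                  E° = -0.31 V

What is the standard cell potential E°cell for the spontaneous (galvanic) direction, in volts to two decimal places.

The Co²⁺/Co couple has the higher reduction potential, so it is the cathode; Li⁺/Li is oxidised at the anode.
E°cell = E°(cathode) − E°(anode) = (-0.31) − (-3.03) = +2.72 V.
Since E°cell > 0, the reaction is spontaneous under standard conditions.

+2.72 V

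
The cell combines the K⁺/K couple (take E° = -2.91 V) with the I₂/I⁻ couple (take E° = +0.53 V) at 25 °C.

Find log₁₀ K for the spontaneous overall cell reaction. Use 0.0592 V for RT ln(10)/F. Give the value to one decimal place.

Cathode: I₂/I⁻; anode: K⁺/K. E°cell = +3.44 V, n = 2.
log K = nE°cell / 0.0592 = (2)(+3.44) / 0.0592 = 116.2.

116.2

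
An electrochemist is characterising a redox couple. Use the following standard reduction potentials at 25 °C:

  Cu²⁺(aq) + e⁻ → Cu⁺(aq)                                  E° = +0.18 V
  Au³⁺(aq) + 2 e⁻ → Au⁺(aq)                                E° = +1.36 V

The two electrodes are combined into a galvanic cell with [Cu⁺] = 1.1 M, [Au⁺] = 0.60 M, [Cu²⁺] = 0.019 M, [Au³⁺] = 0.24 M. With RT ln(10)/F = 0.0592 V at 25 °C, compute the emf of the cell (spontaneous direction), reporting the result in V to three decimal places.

Au³⁺/Au⁺ is the cathode (higher E°), Cu²⁺/Cu⁺ the anode: E°cell = +1.36 − (+0.18) = +1.18 V, n = 2.
Overall: Au³⁺(aq) + 2 Cu⁺(aq) → Au⁺(aq) + 2 Cu²⁺(aq)
Q = [Au⁺]·[Cu²⁺]^2 / ([Au³⁺]·[Cu⁺]^2); log Q = -3.127.
E = E° − (0.0592/n) log Q = +1.18 − (0.0592/2)(-3.127) = +1.273 V.

+1.273 V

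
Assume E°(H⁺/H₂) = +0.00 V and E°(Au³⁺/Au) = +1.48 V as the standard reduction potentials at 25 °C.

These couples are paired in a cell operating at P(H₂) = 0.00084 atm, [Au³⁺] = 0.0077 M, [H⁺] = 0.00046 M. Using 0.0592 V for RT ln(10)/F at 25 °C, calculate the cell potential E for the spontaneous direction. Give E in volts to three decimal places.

Au³⁺/Au is the cathode (higher E°), H⁺/H₂ the anode: E°cell = +1.48 − (+0.00) = +1.48 V, n = 6.
Overall: 2 Au³⁺(aq) + 3 H₂(g) → 2 Au(s) + 6 H⁺(aq)
Q = [H⁺]^6 / ([Au³⁺]^2·P(H₂)^3); log Q = -6.569.
E = E° − (0.0592/n) log Q = +1.48 − (0.0592/6)(-6.569) = +1.545 V.

+1.545 V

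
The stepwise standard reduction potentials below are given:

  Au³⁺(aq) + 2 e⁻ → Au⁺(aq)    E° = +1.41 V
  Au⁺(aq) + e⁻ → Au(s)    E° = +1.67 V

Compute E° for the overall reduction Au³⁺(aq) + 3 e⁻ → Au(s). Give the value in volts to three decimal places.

Standard free energies of sequential steps add: ΔG°₃ = ΔG°₁ + ΔG°₂, so n₃E°₃ = n₁E°₁ + n₂E°₂.
E°₃ = (2×+1.41 + 1×+1.67) / 3 = (+4.490) / 3 = +1.497 V.

+1.497 V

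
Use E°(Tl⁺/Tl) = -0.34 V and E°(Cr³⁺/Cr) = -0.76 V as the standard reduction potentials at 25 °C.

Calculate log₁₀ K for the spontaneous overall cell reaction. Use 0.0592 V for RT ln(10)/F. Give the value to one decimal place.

21.3

Cathode: Tl⁺/Tl; anode: Cr³⁺/Cr. E°cell = +0.42 V, n = 3.
log K = nE°cell / 0.0592 = (3)(+0.42) / 0.0592 = 21.3.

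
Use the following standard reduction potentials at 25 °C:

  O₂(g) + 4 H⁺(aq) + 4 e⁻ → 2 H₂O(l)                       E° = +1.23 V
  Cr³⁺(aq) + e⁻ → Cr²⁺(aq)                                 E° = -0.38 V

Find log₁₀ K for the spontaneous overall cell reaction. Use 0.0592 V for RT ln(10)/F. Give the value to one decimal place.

108.8

Cathode: O₂/H₂O; anode: Cr³⁺/Cr²⁺. E°cell = +1.61 V, n = 4.
log K = nE°cell / 0.0592 = (4)(+1.61) / 0.0592 = 108.8.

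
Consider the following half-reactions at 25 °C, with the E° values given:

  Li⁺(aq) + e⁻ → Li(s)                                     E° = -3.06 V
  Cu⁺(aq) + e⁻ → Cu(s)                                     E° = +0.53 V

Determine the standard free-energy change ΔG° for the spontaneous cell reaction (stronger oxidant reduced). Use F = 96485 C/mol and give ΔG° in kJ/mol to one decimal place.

Cu⁺/Cu (E° = +0.53 V) is the cathode; Li⁺/Li (E° = -3.06 V) is the anode, so E°cell = +3.59 V.
Balancing electrons gives n = 1 (lcm of 1 and 1).
ΔG° = −nFE° = −(1)(96485)(+3.59) = -346,381 J = -346.4 kJ/mol.

-346.4 kJ/mol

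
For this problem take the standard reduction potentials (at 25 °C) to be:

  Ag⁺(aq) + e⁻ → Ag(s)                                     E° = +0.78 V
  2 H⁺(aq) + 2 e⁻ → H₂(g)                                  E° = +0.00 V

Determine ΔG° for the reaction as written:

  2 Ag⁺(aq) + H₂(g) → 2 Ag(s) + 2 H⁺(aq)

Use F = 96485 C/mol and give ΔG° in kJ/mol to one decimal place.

-150.5 kJ/mol

As written, Ag⁺/Ag is reduced (cathode) and H⁺/H₂ is oxidised (anode), so E°cell = (+0.78) − (+0.00) = +0.78 V.
Balancing electrons gives n = 2.
ΔG° = −nFE° = −(2)(96485)(+0.78) = -150,517 J = -150.5 kJ/mol.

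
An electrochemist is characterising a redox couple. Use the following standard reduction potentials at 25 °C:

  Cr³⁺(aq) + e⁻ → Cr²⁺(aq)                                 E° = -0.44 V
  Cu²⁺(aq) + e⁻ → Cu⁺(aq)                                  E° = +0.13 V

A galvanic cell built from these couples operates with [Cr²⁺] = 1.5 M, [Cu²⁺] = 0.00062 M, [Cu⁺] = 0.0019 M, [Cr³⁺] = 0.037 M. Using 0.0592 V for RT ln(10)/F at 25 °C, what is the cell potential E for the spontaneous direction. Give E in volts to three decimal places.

+0.636 V

Cu²⁺/Cu⁺ is the cathode (higher E°), Cr³⁺/Cr²⁺ the anode: E°cell = +0.13 − (-0.44) = +0.57 V, n = 1.
Overall: Cu²⁺(aq) + Cr²⁺(aq) → Cu⁺(aq) + Cr³⁺(aq)
Q = [Cu⁺]·[Cr³⁺] / ([Cu²⁺]·[Cr²⁺]); log Q = -1.122.
E = E° − (0.0592/n) log Q = +0.57 − (0.0592/1)(-1.122) = +0.636 V.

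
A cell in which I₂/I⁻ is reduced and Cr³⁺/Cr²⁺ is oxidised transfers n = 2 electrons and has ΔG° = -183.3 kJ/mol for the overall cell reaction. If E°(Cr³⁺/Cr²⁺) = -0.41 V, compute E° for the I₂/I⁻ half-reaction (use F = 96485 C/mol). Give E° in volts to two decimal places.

+0.54 V

E°cell = −ΔG°/(nF) = −(-183.3×10³)/((2)(96485)) = +0.950 V.
Since I₂/I⁻ is the cathode and Cr³⁺/Cr²⁺ the anode, E°cell = E°(I₂/I⁻) − E°(Cr³⁺/Cr²⁺).
So E°(I₂/I⁻) = E°cell + E°(Cr³⁺/Cr²⁺) = +0.950 + (-0.41) = +0.54 V.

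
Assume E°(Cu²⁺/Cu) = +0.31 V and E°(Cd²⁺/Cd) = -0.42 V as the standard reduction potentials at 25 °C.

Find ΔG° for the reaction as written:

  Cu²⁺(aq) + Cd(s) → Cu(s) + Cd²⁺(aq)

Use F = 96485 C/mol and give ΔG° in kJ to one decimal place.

-140.9 kJ

As written, Cu²⁺/Cu is reduced (cathode) and Cd²⁺/Cd is oxidised (anode), so E°cell = (+0.31) − (-0.42) = +0.73 V.
Balancing electrons gives n = 2.
ΔG° = −nFE° = −(2)(96485)(+0.73) = -140,868 J = -140.9 kJ.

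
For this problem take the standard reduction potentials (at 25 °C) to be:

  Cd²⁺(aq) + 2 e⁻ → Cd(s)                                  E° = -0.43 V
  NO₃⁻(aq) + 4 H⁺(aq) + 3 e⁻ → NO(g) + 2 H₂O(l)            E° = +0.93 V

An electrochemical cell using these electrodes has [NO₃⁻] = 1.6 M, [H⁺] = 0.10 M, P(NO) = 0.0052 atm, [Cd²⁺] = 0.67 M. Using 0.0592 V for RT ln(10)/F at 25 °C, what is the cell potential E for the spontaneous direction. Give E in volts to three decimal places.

+1.335 V

NO₃⁻/NO is the cathode (higher E°), Cd²⁺/Cd the anode: E°cell = +0.93 − (-0.43) = +1.36 V, n = 6.
Overall: 2 NO₃⁻(aq) + 8 H⁺(aq) + 3 Cd(s) → 2 NO(g) + 4 H₂O(l) + 3 Cd²⁺(aq)
Q = P(NO)^2·[Cd²⁺]^3 / ([NO₃⁻]^2·[H⁺]^8); log Q = 2.502.
E = E° − (0.0592/n) log Q = +1.36 − (0.0592/6)(2.502) = +1.335 V.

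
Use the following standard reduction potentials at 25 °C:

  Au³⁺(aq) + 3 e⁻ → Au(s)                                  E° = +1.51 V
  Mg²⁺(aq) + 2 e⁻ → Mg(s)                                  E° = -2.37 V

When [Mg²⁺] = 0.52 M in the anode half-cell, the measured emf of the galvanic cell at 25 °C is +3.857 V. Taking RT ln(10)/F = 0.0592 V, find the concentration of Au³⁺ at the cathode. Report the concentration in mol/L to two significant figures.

0.026 M

Au³⁺/Au is the cathode, Mg²⁺/Mg the anode: E°cell = +3.88 V, n = 6.
Overall reaction: 2 Au³⁺(aq) + 3 Mg(s) → 2 Au(s) + 3 Mg²⁺(aq); Q = [Mg²⁺]^3/[Au³⁺]^2.
From E = E° − (0.0592/n) log Q: log Q = (E° − E)·n/0.0592 = (+3.88 − (+3.857))·6/0.0592 = 2.3311.
So 2·log[Au³⁺] = 3·log(0.52) − log Q = -0.8520 − (2.3311) = -3.1831; log[Au³⁺] = -3.1831 / 2 = -1.5916; [Au³⁺] = 10^(-1.5916) ≈ 0.026 M.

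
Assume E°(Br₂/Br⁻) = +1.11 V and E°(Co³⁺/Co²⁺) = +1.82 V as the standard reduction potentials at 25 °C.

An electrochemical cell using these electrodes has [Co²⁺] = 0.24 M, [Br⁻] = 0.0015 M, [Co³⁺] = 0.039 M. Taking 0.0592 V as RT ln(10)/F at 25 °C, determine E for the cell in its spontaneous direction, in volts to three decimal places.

Co³⁺/Co²⁺ is the cathode (higher E°), Br₂/Br⁻ the anode: E°cell = +1.82 − (+1.11) = +0.71 V, n = 2.
Overall: 2 Co³⁺(aq) + 2 Br⁻(aq) → 2 Co²⁺(aq) + Br₂(l)
Q = [Co²⁺]^2 / ([Co³⁺]^2·[Br⁻]^2); log Q = 7.226.
E = E° − (0.0592/n) log Q = +0.71 − (0.0592/2)(7.226) = +0.496 V.

+0.496 V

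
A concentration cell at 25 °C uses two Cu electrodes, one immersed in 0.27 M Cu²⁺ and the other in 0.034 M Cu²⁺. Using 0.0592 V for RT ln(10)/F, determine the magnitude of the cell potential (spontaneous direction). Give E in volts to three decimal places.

For a concentration cell E°cell = 0. The 0.27 M side is the cathode (reduction is favoured where [Cu²⁺] is higher).
With n = 2, E = −(0.0592/2) log([Cu²⁺]ₐₙ/[Cu²⁺]꜀ₐₜ) = −(0.0592/2) log(0.034/0.27) = −(0.0592/2)(-0.900) = +0.027 V.

+0.027 V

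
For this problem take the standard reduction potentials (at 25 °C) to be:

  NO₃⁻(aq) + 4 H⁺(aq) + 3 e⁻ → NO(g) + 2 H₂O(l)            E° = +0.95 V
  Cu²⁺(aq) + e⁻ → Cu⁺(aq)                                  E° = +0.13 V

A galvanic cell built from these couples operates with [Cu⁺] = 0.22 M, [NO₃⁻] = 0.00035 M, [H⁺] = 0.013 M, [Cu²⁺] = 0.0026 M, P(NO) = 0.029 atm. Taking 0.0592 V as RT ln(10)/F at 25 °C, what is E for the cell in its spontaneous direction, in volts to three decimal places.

+0.747 V

NO₃⁻/NO is the cathode (higher E°), Cu²⁺/Cu⁺ the anode: E°cell = +0.95 − (+0.13) = +0.82 V, n = 3.
Overall: NO₃⁻(aq) + 4 H⁺(aq) + 3 Cu⁺(aq) → NO(g) + 2 H₂O(l) + 3 Cu²⁺(aq)
Q = P(NO)·[Cu²⁺]^3 / ([NO₃⁻]·[H⁺]^4·[Cu⁺]^3); log Q = 3.680.
E = E° − (0.0592/n) log Q = +0.82 − (0.0592/3)(3.680) = +0.747 V.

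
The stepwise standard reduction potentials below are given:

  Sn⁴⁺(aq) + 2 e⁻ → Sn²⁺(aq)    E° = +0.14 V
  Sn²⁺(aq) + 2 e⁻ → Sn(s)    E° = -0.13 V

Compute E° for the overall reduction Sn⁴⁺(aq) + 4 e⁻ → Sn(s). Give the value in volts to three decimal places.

+0.005 V

Adding the free-energy changes (−nFE°) of the two steps gives −n₃FE°₃ = −n₁FE°₁ − n₂FE°₂.
E°₃ = (2×+0.14 + 2×-0.13) / 4 = (+0.020) / 4 = +0.005 V.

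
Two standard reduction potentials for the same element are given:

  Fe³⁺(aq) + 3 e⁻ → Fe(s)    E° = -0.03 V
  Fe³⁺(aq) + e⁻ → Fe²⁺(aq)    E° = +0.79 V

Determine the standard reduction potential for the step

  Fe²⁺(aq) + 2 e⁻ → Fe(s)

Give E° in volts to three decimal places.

Sequential free energies add, so n₃E°₃ = n₁E°₁ + n₂E°₂.
With n₃ = 3, and the known step contributing 1×(+0.79) V, the unknown satisfies 2·E° = 3×(-0.03) − 1×(+0.79) = -0.880.
E° = -0.880 / 2 = -0.440 V.

-0.440 V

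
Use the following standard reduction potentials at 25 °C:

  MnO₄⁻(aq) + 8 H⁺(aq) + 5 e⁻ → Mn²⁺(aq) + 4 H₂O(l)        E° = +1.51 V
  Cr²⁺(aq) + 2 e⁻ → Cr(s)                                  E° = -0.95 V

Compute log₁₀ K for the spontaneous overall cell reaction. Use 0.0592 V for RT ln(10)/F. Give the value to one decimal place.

415.5

Cathode: MnO₄⁻/Mn²⁺; anode: Cr²⁺/Cr. E°cell = +2.46 V, n = 10.
log K = nE°cell / 0.0592 = (10)(+2.46) / 0.0592 = 415.5.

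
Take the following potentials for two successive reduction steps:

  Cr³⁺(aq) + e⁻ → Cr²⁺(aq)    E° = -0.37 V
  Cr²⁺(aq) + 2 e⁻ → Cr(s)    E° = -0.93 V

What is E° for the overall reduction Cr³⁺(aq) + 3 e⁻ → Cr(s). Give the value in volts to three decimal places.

-0.743 V

Since ΔG° = −nFE° is additive over sequential reductions, n₃E°₃ = n₁E°₁ + n₂E°₂.
E°₃ = (1×-0.37 + 2×-0.93) / 3 = (-2.230) / 3 = -0.743 V.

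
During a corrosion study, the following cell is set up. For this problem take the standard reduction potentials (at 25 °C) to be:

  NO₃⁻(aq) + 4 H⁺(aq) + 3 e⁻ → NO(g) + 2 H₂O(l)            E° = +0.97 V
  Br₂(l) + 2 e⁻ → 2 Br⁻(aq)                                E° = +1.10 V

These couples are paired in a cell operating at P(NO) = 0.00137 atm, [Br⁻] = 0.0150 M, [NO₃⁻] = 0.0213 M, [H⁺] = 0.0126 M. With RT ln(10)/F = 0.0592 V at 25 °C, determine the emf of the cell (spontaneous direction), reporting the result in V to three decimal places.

+0.364 V

Br₂/Br⁻ is the cathode (higher E°), NO₃⁻/NO the anode: E°cell = +1.10 − (+0.97) = +0.13 V, n = 6.
Overall: 3 Br₂(l) + 2 NO(g) + 4 H₂O(l) → 6 Br⁻(aq) + 2 NO₃⁻(aq) + 8 H⁺(aq)
Q = [Br⁻]^6·[NO₃⁻]^2·[H⁺]^8 / (P(NO)^2); log Q = -23.757.
E = E° − (0.0592/n) log Q = +0.13 − (0.0592/6)(-23.757) = +0.364 V.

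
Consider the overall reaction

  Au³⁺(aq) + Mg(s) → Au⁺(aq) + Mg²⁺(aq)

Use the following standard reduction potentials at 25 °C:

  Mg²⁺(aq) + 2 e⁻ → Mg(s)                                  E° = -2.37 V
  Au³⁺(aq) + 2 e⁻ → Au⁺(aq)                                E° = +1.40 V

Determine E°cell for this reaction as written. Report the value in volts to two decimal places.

+3.77 V

The Au³⁺/Au⁺ couple has the higher reduction potential, so it is the cathode; Mg²⁺/Mg is oxidised at the anode.
E°cell = E°(cathode) − E°(anode) = (+1.40) − (-2.37) = +3.77 V.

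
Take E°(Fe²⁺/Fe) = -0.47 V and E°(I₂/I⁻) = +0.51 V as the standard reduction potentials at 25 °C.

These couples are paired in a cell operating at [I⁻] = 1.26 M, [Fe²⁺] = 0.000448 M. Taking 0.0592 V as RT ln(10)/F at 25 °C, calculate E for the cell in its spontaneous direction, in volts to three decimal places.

I₂/I⁻ is the cathode (higher E°), Fe²⁺/Fe the anode: E°cell = +0.51 − (-0.47) = +0.98 V, n = 2.
Overall: I₂(s) + Fe(s) → 2 I⁻(aq) + Fe²⁺(aq)
Q = [I⁻]^2·[Fe²⁺]; log Q = -3.148.
E = E° − (0.0592/n) log Q = +0.98 − (0.0592/2)(-3.148) = +1.073 V.

+1.073 V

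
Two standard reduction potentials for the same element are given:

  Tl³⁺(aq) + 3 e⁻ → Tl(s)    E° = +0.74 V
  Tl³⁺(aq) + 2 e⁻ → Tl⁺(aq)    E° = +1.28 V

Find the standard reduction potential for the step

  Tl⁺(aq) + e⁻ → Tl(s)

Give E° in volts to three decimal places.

Sequential free energies add, so n₃E°₃ = n₁E°₁ + n₂E°₂.
With n₃ = 3, and the known step contributing 2×(+1.28) V, the unknown satisfies 1·E° = 3×(+0.74) − 2×(+1.28) = -0.340.
E° = -0.340 / 1 = -0.340 V.

-0.340 V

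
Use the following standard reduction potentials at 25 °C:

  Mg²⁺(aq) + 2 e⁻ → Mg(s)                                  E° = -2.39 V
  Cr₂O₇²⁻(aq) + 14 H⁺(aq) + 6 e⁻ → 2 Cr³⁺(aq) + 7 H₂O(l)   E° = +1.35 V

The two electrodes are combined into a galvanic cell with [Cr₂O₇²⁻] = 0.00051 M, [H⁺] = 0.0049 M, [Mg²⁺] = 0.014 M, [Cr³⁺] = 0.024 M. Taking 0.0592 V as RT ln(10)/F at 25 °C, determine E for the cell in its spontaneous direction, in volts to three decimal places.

+3.475 V

Cr₂O₇²⁻/Cr³⁺ is the cathode (higher E°), Mg²⁺/Mg the anode: E°cell = +1.35 − (-2.39) = +3.74 V, n = 6.
Overall: Cr₂O₇²⁻(aq) + 14 H⁺(aq) + 3 Mg(s) → 2 Cr³⁺(aq) + 7 H₂O(l) + 3 Mg²⁺(aq)
Q = [Cr³⁺]^2·[Mg²⁺]^3 / ([Cr₂O₇²⁻]·[H⁺]^14); log Q = 26.828.
E = E° − (0.0592/n) log Q = +3.74 − (0.0592/6)(26.828) = +3.475 V.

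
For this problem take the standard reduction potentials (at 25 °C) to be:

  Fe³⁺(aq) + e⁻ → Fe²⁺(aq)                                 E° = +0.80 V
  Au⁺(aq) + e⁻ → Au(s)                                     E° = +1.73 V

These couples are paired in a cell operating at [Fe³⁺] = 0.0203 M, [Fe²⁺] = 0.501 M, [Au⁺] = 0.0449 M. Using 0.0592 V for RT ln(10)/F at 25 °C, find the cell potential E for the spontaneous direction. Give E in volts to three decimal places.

+0.933 V

Au⁺/Au is the cathode (higher E°), Fe³⁺/Fe²⁺ the anode: E°cell = +1.73 − (+0.80) = +0.93 V, n = 1.
Overall: Au⁺(aq) + Fe²⁺(aq) → Au(s) + Fe³⁺(aq)
Q = [Fe³⁺] / ([Au⁺]·[Fe²⁺]); log Q = -0.045.
E = E° − (0.0592/n) log Q = +0.93 − (0.0592/1)(-0.045) = +0.933 V.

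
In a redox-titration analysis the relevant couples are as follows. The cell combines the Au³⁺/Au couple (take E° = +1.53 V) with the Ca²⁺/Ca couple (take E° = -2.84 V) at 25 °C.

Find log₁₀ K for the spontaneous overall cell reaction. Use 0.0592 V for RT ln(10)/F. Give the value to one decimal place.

442.9

Cathode: Au³⁺/Au; anode: Ca²⁺/Ca. E°cell = +4.37 V, n = 6.
log K = nE°cell / 0.0592 = (6)(+4.37) / 0.0592 = 442.9.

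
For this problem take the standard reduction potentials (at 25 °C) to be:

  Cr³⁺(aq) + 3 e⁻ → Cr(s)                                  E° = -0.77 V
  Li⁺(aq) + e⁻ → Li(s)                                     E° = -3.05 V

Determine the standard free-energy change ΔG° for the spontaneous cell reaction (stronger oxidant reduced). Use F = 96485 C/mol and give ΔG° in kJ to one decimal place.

Cr³⁺/Cr (E° = -0.77 V) is the cathode; Li⁺/Li (E° = -3.05 V) is the anode, so E°cell = +2.28 V.
Balancing electrons gives n = 3 (lcm of 3 and 1).
ΔG° = −nFE° = −(3)(96485)(+2.28) = -659,957 J = -660.0 kJ.

-660.0 kJ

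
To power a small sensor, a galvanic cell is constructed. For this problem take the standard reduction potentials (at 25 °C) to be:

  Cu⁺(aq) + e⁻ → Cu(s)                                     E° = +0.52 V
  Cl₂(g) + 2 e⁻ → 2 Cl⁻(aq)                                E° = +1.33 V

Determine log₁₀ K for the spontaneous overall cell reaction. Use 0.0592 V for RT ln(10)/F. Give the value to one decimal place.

Cathode: Cl₂/Cl⁻; anode: Cu⁺/Cu. E°cell = +0.81 V, n = 2.
log K = nE°cell / 0.0592 = (2)(+0.81) / 0.0592 = 27.4.

27.4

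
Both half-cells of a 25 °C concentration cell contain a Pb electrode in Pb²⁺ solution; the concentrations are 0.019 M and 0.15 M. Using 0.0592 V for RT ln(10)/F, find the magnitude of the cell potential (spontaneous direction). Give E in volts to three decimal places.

+0.027 V

For a concentration cell E°cell = 0. The 0.15 M side is the cathode (reduction is favoured where [Pb²⁺] is higher).
With n = 2, E = −(0.0592/2) log([Pb²⁺]ₐₙ/[Pb²⁺]꜀ₐₜ) = −(0.0592/2) log(0.019/0.15) = −(0.0592/2)(-0.897) = +0.027 V.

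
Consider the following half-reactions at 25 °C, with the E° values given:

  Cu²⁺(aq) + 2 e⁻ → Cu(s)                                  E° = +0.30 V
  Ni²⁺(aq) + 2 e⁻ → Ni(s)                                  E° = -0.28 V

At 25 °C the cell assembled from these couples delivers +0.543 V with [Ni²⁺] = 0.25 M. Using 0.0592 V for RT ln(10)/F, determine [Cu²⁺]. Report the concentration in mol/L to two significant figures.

0.014 M

Cu²⁺/Cu is the cathode, Ni²⁺/Ni the anode: E°cell = +0.58 V, n = 2.
Overall reaction: Cu²⁺(aq) + Ni(s) → Cu(s) + Ni²⁺(aq); Q = [Ni²⁺]^1/[Cu²⁺]^1.
From E = E° − (0.0592/n) log Q: log Q = (E° − E)·n/0.0592 = (+0.58 − (+0.543))·2/0.0592 = 1.2500.
So 1·log[Cu²⁺] = 1·log(0.25) − log Q = -0.6021 − (1.2500) = -1.8521; [Cu²⁺] = 10^(-1.8521) ≈ 0.014 M.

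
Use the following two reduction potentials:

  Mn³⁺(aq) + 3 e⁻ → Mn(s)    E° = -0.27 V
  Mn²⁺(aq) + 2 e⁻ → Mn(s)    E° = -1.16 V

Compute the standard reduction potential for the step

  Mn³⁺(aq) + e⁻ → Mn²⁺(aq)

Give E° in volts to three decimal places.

+1.510 V

Sequential free energies add, so n₃E°₃ = n₁E°₁ + n₂E°₂.
With n₃ = 3, and the known step contributing 2×(-1.16) V, the unknown satisfies 1·E° = 3×(-0.27) − 2×(-1.16) = +1.510.
E° = +1.510 / 1 = +1.510 V.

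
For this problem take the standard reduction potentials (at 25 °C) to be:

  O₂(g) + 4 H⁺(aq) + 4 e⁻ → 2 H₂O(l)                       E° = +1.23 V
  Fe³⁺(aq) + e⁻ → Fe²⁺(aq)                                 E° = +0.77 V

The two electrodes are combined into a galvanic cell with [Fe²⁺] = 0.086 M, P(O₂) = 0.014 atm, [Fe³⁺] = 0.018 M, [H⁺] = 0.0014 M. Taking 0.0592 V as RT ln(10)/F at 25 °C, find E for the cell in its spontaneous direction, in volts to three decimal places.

+0.304 V

O₂/H₂O is the cathode (higher E°), Fe³⁺/Fe²⁺ the anode: E°cell = +1.23 − (+0.77) = +0.46 V, n = 4.
Overall: O₂(g) + 4 H⁺(aq) + 4 Fe²⁺(aq) → 2 H₂O(l) + 4 Fe³⁺(aq)
Q = [Fe³⁺]^4 / (P(O₂)·[H⁺]^4·[Fe²⁺]^4); log Q = 10.552.
E = E° − (0.0592/n) log Q = +0.46 − (0.0592/4)(10.552) = +0.304 V.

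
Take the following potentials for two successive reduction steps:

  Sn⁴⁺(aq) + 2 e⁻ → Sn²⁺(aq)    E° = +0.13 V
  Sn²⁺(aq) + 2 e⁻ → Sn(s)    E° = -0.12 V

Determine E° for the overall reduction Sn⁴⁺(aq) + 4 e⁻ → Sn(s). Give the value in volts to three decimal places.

+0.005 V

Since ΔG° = −nFE° is additive over sequential reductions, n₃E°₃ = n₁E°₁ + n₂E°₂.
E°₃ = (2×+0.13 + 2×-0.12) / 4 = (+0.020) / 4 = +0.005 V.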